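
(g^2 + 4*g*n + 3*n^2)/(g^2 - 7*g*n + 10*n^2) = (g^2 + 4*g*n + 3*n^2)/(g^2 - 7*g*n + 10*n^2)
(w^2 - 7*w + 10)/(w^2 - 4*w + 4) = (w - 5)/(w - 2)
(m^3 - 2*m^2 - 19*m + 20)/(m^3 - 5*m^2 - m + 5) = (m + 4)/(m + 1)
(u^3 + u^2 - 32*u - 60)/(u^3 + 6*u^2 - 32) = (u^3 + u^2 - 32*u - 60)/(u^3 + 6*u^2 - 32)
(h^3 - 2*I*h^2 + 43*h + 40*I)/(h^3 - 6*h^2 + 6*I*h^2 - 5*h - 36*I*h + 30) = (h - 8*I)/(h - 6)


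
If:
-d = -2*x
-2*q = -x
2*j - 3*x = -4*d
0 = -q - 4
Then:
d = -16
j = 20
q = -4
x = -8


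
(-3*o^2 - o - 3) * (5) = -15*o^2 - 5*o - 15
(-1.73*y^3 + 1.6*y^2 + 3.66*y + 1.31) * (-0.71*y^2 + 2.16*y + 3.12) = 1.2283*y^5 - 4.8728*y^4 - 4.5402*y^3 + 11.9675*y^2 + 14.2488*y + 4.0872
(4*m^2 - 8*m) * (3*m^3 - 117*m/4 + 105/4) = 12*m^5 - 24*m^4 - 117*m^3 + 339*m^2 - 210*m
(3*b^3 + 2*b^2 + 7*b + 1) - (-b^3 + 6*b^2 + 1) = 4*b^3 - 4*b^2 + 7*b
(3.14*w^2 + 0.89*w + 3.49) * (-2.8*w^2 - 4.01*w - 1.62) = -8.792*w^4 - 15.0834*w^3 - 18.4277*w^2 - 15.4367*w - 5.6538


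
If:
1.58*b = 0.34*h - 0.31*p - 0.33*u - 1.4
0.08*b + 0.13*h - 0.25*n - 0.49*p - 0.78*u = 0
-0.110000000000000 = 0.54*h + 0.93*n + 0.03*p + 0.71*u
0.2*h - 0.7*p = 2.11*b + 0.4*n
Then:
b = 0.621295197215173*u + 0.19352898886596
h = 5.9179632092922*u + 10.6423201417836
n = -4.27256633237009*u - 6.49671447488213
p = 2.25955186954637*u + 6.16971950257485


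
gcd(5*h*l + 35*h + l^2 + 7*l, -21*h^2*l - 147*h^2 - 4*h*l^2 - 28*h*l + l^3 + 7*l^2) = l + 7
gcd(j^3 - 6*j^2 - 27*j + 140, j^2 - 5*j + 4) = j - 4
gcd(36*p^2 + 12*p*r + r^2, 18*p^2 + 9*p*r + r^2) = 6*p + r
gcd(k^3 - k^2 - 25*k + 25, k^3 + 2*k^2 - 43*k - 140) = k + 5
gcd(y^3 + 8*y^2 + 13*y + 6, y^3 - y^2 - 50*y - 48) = y^2 + 7*y + 6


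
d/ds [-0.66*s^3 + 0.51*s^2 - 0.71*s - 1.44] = -1.98*s^2 + 1.02*s - 0.71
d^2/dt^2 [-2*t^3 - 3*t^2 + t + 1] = -12*t - 6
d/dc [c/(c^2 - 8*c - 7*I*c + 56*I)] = (-c^2 + 56*I)/(c^4 + c^3*(-16 - 14*I) + c^2*(15 + 224*I) + c*(784 - 896*I) - 3136)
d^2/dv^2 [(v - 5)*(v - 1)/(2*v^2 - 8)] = 3*(-2*v^3 + 9*v^2 - 24*v + 12)/(v^6 - 12*v^4 + 48*v^2 - 64)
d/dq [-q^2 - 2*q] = -2*q - 2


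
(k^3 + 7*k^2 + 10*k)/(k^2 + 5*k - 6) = k*(k^2 + 7*k + 10)/(k^2 + 5*k - 6)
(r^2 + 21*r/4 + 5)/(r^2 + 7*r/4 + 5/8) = 2*(r + 4)/(2*r + 1)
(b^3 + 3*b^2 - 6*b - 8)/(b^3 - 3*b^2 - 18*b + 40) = (b + 1)/(b - 5)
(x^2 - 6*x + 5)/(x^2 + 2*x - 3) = (x - 5)/(x + 3)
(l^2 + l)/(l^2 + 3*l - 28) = l*(l + 1)/(l^2 + 3*l - 28)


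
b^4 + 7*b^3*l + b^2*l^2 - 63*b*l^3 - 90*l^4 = (b - 3*l)*(b + 2*l)*(b + 3*l)*(b + 5*l)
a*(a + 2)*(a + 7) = a^3 + 9*a^2 + 14*a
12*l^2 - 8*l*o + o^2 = (-6*l + o)*(-2*l + o)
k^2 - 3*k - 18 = (k - 6)*(k + 3)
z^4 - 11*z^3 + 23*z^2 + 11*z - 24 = (z - 8)*(z - 3)*(z - 1)*(z + 1)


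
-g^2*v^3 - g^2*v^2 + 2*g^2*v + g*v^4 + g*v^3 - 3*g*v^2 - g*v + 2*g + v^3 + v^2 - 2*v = (-g + v)*(v - 1)*(v + 2)*(g*v + 1)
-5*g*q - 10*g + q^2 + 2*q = (-5*g + q)*(q + 2)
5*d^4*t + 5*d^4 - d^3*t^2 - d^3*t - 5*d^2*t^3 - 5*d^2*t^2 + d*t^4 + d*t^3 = (-5*d + t)*(-d + t)*(d + t)*(d*t + d)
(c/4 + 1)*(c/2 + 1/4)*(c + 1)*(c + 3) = c^4/8 + 17*c^3/16 + 23*c^2/8 + 43*c/16 + 3/4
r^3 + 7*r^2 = r^2*(r + 7)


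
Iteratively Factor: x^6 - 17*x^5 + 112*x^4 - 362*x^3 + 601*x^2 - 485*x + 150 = (x - 3)*(x^5 - 14*x^4 + 70*x^3 - 152*x^2 + 145*x - 50) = (x - 3)*(x - 1)*(x^4 - 13*x^3 + 57*x^2 - 95*x + 50) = (x - 3)*(x - 1)^2*(x^3 - 12*x^2 + 45*x - 50) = (x - 5)*(x - 3)*(x - 1)^2*(x^2 - 7*x + 10) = (x - 5)*(x - 3)*(x - 2)*(x - 1)^2*(x - 5)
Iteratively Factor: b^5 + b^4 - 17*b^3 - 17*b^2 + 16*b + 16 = (b - 1)*(b^4 + 2*b^3 - 15*b^2 - 32*b - 16) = (b - 1)*(b + 1)*(b^3 + b^2 - 16*b - 16) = (b - 1)*(b + 1)^2*(b^2 - 16) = (b - 1)*(b + 1)^2*(b + 4)*(b - 4)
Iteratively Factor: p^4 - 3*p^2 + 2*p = (p + 2)*(p^3 - 2*p^2 + p) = p*(p + 2)*(p^2 - 2*p + 1) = p*(p - 1)*(p + 2)*(p - 1)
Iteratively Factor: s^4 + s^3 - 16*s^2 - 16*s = (s)*(s^3 + s^2 - 16*s - 16) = s*(s + 1)*(s^2 - 16) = s*(s + 1)*(s + 4)*(s - 4)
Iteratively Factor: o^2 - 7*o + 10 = (o - 5)*(o - 2)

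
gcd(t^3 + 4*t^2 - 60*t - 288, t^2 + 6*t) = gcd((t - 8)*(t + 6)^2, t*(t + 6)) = t + 6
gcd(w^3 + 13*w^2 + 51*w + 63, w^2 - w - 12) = w + 3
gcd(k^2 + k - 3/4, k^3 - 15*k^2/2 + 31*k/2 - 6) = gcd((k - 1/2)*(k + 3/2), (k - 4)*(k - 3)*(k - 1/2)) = k - 1/2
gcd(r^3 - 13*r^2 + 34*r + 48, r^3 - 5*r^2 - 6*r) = r^2 - 5*r - 6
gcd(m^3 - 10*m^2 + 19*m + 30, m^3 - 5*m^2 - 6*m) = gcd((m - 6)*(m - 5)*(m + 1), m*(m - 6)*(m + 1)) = m^2 - 5*m - 6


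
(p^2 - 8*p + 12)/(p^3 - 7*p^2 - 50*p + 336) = (p - 2)/(p^2 - p - 56)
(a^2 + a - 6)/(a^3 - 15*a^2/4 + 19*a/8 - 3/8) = 8*(a^2 + a - 6)/(8*a^3 - 30*a^2 + 19*a - 3)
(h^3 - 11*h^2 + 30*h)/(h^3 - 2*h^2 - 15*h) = (h - 6)/(h + 3)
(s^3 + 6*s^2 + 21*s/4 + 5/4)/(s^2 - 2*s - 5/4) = (2*s^2 + 11*s + 5)/(2*s - 5)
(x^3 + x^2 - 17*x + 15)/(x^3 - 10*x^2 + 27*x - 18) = (x + 5)/(x - 6)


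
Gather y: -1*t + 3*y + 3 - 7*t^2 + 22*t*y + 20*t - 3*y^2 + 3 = -7*t^2 + 19*t - 3*y^2 + y*(22*t + 3) + 6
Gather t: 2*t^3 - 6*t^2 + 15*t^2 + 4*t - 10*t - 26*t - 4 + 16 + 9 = 2*t^3 + 9*t^2 - 32*t + 21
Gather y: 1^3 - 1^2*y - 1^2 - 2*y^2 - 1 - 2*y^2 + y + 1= -4*y^2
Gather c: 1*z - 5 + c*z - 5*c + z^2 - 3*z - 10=c*(z - 5) + z^2 - 2*z - 15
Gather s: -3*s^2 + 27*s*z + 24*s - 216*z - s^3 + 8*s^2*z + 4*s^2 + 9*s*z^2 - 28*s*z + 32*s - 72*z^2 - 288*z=-s^3 + s^2*(8*z + 1) + s*(9*z^2 - z + 56) - 72*z^2 - 504*z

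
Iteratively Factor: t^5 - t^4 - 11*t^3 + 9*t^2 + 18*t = (t + 1)*(t^4 - 2*t^3 - 9*t^2 + 18*t) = t*(t + 1)*(t^3 - 2*t^2 - 9*t + 18) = t*(t - 2)*(t + 1)*(t^2 - 9) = t*(t - 2)*(t + 1)*(t + 3)*(t - 3)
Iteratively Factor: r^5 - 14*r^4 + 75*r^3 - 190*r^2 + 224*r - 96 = (r - 2)*(r^4 - 12*r^3 + 51*r^2 - 88*r + 48) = (r - 4)*(r - 2)*(r^3 - 8*r^2 + 19*r - 12) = (r - 4)^2*(r - 2)*(r^2 - 4*r + 3) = (r - 4)^2*(r - 2)*(r - 1)*(r - 3)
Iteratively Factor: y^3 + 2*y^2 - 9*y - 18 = (y + 3)*(y^2 - y - 6) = (y - 3)*(y + 3)*(y + 2)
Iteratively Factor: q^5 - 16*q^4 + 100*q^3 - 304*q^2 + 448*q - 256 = (q - 4)*(q^4 - 12*q^3 + 52*q^2 - 96*q + 64) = (q - 4)^2*(q^3 - 8*q^2 + 20*q - 16) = (q - 4)^3*(q^2 - 4*q + 4) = (q - 4)^3*(q - 2)*(q - 2)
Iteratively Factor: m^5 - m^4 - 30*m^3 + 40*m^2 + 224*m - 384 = (m - 2)*(m^4 + m^3 - 28*m^2 - 16*m + 192) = (m - 2)*(m + 4)*(m^3 - 3*m^2 - 16*m + 48) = (m - 3)*(m - 2)*(m + 4)*(m^2 - 16) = (m - 4)*(m - 3)*(m - 2)*(m + 4)*(m + 4)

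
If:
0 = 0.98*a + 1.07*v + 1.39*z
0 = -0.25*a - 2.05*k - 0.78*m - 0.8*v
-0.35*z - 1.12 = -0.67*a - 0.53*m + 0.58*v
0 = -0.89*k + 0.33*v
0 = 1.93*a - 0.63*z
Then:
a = 0.15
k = -0.27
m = 1.42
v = -0.74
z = 0.46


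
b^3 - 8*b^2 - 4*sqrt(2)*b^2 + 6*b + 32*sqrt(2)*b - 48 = (b - 8)*(b - 3*sqrt(2))*(b - sqrt(2))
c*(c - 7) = c^2 - 7*c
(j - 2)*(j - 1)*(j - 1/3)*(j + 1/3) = j^4 - 3*j^3 + 17*j^2/9 + j/3 - 2/9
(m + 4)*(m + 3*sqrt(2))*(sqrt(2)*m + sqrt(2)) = sqrt(2)*m^3 + 6*m^2 + 5*sqrt(2)*m^2 + 4*sqrt(2)*m + 30*m + 24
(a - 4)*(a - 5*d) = a^2 - 5*a*d - 4*a + 20*d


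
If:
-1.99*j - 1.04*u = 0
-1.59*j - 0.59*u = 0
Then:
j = 0.00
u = 0.00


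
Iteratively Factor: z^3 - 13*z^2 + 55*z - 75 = (z - 3)*(z^2 - 10*z + 25) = (z - 5)*(z - 3)*(z - 5)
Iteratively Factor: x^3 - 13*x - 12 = (x + 1)*(x^2 - x - 12) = (x + 1)*(x + 3)*(x - 4)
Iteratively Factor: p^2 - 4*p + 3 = (p - 1)*(p - 3)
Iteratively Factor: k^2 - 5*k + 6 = (k - 3)*(k - 2)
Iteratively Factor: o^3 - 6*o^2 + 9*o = (o)*(o^2 - 6*o + 9) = o*(o - 3)*(o - 3)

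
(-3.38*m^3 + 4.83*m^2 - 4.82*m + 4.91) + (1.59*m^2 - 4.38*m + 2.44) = -3.38*m^3 + 6.42*m^2 - 9.2*m + 7.35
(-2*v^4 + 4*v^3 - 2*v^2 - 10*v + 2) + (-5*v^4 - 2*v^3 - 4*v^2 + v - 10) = -7*v^4 + 2*v^3 - 6*v^2 - 9*v - 8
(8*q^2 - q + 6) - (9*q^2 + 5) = -q^2 - q + 1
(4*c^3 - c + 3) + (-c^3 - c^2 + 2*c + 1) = 3*c^3 - c^2 + c + 4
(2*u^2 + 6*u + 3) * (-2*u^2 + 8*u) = -4*u^4 + 4*u^3 + 42*u^2 + 24*u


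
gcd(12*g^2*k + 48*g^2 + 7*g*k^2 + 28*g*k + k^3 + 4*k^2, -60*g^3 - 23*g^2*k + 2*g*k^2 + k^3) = 12*g^2 + 7*g*k + k^2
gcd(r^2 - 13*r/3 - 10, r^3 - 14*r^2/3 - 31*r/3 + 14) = r - 6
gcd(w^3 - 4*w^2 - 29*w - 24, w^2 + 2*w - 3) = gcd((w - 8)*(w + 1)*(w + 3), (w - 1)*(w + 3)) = w + 3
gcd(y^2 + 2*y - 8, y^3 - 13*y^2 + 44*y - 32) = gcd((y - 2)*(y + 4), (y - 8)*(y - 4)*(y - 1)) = 1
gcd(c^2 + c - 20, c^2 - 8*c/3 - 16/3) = c - 4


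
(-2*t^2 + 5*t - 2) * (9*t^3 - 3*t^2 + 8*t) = -18*t^5 + 51*t^4 - 49*t^3 + 46*t^2 - 16*t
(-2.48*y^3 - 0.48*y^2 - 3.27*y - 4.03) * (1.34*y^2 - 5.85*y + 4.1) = -3.3232*y^5 + 13.8648*y^4 - 11.7418*y^3 + 11.7613*y^2 + 10.1685*y - 16.523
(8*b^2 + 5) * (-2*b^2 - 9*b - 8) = -16*b^4 - 72*b^3 - 74*b^2 - 45*b - 40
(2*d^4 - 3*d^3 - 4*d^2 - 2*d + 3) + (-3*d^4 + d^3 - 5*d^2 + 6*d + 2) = -d^4 - 2*d^3 - 9*d^2 + 4*d + 5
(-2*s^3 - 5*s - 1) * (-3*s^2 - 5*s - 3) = 6*s^5 + 10*s^4 + 21*s^3 + 28*s^2 + 20*s + 3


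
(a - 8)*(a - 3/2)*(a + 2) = a^3 - 15*a^2/2 - 7*a + 24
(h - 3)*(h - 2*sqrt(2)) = h^2 - 3*h - 2*sqrt(2)*h + 6*sqrt(2)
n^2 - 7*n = n*(n - 7)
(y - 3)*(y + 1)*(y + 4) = y^3 + 2*y^2 - 11*y - 12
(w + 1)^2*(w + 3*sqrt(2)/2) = w^3 + 2*w^2 + 3*sqrt(2)*w^2/2 + w + 3*sqrt(2)*w + 3*sqrt(2)/2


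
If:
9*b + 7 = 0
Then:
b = -7/9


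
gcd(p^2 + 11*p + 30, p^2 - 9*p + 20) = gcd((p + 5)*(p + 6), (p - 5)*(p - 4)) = 1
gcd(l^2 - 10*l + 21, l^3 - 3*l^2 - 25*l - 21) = l - 7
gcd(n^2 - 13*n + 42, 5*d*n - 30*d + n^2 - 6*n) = n - 6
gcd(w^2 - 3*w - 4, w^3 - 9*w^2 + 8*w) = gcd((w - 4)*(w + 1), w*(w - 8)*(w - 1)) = 1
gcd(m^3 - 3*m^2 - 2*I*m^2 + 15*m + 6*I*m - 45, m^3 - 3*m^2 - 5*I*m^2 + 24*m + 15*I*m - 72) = m^2 + m*(-3 + 3*I) - 9*I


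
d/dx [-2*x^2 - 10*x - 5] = -4*x - 10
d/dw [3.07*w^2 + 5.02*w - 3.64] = 6.14*w + 5.02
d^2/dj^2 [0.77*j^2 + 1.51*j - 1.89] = 1.54000000000000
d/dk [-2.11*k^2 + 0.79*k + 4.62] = 0.79 - 4.22*k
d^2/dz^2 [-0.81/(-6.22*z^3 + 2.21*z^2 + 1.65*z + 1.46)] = ((3.5802 - 30.2292*z)*(-6.22*z^3 + 2.21*z^2 + 1.65*z + 1.46) - 0.81*(-37.32*z^2 + 8.84*z + 3.3)*(-18.66*z^2 + 4.42*z + 1.65))/(-6.22*z^3 + 2.21*z^2 + 1.65*z + 1.46)^3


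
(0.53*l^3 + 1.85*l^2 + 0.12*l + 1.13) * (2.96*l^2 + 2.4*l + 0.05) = 1.5688*l^5 + 6.748*l^4 + 4.8217*l^3 + 3.7253*l^2 + 2.718*l + 0.0565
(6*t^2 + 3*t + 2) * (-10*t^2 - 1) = -60*t^4 - 30*t^3 - 26*t^2 - 3*t - 2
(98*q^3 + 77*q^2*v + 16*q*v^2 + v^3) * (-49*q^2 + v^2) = -4802*q^5 - 3773*q^4*v - 686*q^3*v^2 + 28*q^2*v^3 + 16*q*v^4 + v^5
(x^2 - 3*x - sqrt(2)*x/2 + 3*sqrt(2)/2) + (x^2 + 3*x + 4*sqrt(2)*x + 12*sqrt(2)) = 2*x^2 + 7*sqrt(2)*x/2 + 27*sqrt(2)/2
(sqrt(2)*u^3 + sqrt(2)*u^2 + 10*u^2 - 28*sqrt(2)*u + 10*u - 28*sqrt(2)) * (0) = 0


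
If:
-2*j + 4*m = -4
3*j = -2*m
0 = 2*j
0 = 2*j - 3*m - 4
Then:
No Solution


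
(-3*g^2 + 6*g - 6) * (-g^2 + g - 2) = 3*g^4 - 9*g^3 + 18*g^2 - 18*g + 12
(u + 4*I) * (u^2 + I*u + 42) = u^3 + 5*I*u^2 + 38*u + 168*I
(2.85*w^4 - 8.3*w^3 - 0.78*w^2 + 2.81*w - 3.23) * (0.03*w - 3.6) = 0.0855*w^5 - 10.509*w^4 + 29.8566*w^3 + 2.8923*w^2 - 10.2129*w + 11.628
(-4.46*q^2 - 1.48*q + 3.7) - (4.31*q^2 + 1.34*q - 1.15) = -8.77*q^2 - 2.82*q + 4.85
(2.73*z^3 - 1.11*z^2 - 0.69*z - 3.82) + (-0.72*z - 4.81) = 2.73*z^3 - 1.11*z^2 - 1.41*z - 8.63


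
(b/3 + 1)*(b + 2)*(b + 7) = b^3/3 + 4*b^2 + 41*b/3 + 14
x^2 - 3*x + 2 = (x - 2)*(x - 1)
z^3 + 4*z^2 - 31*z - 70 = (z - 5)*(z + 2)*(z + 7)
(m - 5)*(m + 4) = m^2 - m - 20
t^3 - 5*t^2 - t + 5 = (t - 5)*(t - 1)*(t + 1)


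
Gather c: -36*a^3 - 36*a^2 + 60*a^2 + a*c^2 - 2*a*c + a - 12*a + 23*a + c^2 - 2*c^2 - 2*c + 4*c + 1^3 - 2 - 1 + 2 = -36*a^3 + 24*a^2 + 12*a + c^2*(a - 1) + c*(2 - 2*a)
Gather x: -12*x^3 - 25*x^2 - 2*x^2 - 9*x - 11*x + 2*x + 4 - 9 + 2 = -12*x^3 - 27*x^2 - 18*x - 3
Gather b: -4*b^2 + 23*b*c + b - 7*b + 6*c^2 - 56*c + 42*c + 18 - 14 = -4*b^2 + b*(23*c - 6) + 6*c^2 - 14*c + 4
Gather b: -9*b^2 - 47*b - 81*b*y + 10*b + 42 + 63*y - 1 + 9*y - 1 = -9*b^2 + b*(-81*y - 37) + 72*y + 40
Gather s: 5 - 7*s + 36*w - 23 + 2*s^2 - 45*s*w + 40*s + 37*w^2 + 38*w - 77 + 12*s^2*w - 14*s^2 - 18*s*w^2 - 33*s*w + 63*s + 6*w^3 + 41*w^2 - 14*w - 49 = s^2*(12*w - 12) + s*(-18*w^2 - 78*w + 96) + 6*w^3 + 78*w^2 + 60*w - 144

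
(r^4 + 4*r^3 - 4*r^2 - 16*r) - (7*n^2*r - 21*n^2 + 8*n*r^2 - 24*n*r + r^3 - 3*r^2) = -7*n^2*r + 21*n^2 - 8*n*r^2 + 24*n*r + r^4 + 3*r^3 - r^2 - 16*r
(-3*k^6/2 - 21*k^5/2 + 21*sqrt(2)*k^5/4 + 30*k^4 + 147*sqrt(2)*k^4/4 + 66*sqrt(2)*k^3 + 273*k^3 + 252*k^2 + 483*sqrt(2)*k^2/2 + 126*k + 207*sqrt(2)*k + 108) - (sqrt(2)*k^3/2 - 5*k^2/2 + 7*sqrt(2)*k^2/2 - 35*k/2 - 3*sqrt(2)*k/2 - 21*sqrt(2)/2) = -3*k^6/2 - 21*k^5/2 + 21*sqrt(2)*k^5/4 + 30*k^4 + 147*sqrt(2)*k^4/4 + 131*sqrt(2)*k^3/2 + 273*k^3 + 509*k^2/2 + 238*sqrt(2)*k^2 + 287*k/2 + 417*sqrt(2)*k/2 + 21*sqrt(2)/2 + 108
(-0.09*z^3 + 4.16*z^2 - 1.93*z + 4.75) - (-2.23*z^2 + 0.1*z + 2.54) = -0.09*z^3 + 6.39*z^2 - 2.03*z + 2.21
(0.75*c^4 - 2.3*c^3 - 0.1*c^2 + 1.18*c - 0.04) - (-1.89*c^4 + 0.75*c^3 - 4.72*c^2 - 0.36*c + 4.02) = 2.64*c^4 - 3.05*c^3 + 4.62*c^2 + 1.54*c - 4.06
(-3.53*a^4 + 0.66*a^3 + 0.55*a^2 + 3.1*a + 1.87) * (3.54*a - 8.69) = -12.4962*a^5 + 33.0121*a^4 - 3.7884*a^3 + 6.1945*a^2 - 20.3192*a - 16.2503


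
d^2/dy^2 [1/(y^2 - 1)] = 2*(3*y^2 + 1)/(y^2 - 1)^3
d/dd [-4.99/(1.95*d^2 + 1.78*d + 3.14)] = (19.461*d + 8.8822)/(1.95*d^2 + 1.78*d + 3.14)^2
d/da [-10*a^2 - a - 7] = -20*a - 1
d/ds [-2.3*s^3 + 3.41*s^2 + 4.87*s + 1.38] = -6.9*s^2 + 6.82*s + 4.87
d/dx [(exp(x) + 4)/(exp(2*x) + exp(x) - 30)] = (-(exp(x) + 4)*(2*exp(x) + 1) + exp(2*x) + exp(x) - 30)*exp(x)/(exp(2*x) + exp(x) - 30)^2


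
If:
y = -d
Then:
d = -y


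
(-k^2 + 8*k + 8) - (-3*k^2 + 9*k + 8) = 2*k^2 - k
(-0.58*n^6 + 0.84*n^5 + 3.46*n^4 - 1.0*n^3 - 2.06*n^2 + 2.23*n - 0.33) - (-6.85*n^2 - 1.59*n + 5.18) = -0.58*n^6 + 0.84*n^5 + 3.46*n^4 - 1.0*n^3 + 4.79*n^2 + 3.82*n - 5.51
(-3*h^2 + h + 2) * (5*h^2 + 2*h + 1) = -15*h^4 - h^3 + 9*h^2 + 5*h + 2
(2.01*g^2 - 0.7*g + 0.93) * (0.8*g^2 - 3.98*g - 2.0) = 1.608*g^4 - 8.5598*g^3 - 0.489999999999999*g^2 - 2.3014*g - 1.86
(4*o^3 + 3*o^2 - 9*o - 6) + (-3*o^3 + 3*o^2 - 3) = o^3 + 6*o^2 - 9*o - 9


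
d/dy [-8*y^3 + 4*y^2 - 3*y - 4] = -24*y^2 + 8*y - 3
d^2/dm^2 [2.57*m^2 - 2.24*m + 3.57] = 5.14000000000000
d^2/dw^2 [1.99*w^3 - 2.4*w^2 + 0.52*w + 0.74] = 11.94*w - 4.8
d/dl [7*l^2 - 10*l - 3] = 14*l - 10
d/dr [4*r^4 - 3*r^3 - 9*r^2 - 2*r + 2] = 16*r^3 - 9*r^2 - 18*r - 2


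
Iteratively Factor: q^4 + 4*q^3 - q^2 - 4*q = (q + 1)*(q^3 + 3*q^2 - 4*q) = (q - 1)*(q + 1)*(q^2 + 4*q) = q*(q - 1)*(q + 1)*(q + 4)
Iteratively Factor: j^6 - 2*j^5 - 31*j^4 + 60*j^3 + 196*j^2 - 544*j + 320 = (j - 2)*(j^5 - 31*j^3 - 2*j^2 + 192*j - 160) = (j - 5)*(j - 2)*(j^4 + 5*j^3 - 6*j^2 - 32*j + 32) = (j - 5)*(j - 2)*(j + 4)*(j^3 + j^2 - 10*j + 8) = (j - 5)*(j - 2)*(j + 4)^2*(j^2 - 3*j + 2) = (j - 5)*(j - 2)*(j - 1)*(j + 4)^2*(j - 2)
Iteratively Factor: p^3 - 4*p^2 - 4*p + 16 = (p - 2)*(p^2 - 2*p - 8) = (p - 4)*(p - 2)*(p + 2)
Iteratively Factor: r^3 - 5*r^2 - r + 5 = (r + 1)*(r^2 - 6*r + 5) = (r - 1)*(r + 1)*(r - 5)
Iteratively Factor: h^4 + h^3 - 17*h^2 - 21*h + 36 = (h - 1)*(h^3 + 2*h^2 - 15*h - 36) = (h - 1)*(h + 3)*(h^2 - h - 12) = (h - 1)*(h + 3)^2*(h - 4)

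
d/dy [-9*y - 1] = -9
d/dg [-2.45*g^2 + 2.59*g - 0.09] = 2.59 - 4.9*g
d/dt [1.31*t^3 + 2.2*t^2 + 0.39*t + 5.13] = 3.93*t^2 + 4.4*t + 0.39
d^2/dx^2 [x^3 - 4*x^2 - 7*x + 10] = 6*x - 8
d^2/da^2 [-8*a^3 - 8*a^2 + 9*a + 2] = -48*a - 16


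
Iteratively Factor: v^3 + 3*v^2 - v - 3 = (v - 1)*(v^2 + 4*v + 3) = (v - 1)*(v + 3)*(v + 1)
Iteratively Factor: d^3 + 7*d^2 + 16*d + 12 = (d + 3)*(d^2 + 4*d + 4) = (d + 2)*(d + 3)*(d + 2)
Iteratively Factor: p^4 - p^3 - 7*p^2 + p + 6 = (p - 1)*(p^3 - 7*p - 6) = (p - 1)*(p + 1)*(p^2 - p - 6) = (p - 1)*(p + 1)*(p + 2)*(p - 3)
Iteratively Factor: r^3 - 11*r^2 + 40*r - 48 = (r - 3)*(r^2 - 8*r + 16) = (r - 4)*(r - 3)*(r - 4)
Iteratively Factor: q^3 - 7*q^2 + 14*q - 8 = (q - 2)*(q^2 - 5*q + 4) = (q - 4)*(q - 2)*(q - 1)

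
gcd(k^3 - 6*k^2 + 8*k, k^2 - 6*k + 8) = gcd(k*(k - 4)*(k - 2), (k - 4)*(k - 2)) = k^2 - 6*k + 8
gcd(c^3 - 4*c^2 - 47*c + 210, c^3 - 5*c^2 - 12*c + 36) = c - 6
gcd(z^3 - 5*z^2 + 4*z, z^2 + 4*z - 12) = 1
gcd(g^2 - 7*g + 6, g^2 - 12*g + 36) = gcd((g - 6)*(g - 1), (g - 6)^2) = g - 6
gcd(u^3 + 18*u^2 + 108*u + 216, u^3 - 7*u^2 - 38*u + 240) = u + 6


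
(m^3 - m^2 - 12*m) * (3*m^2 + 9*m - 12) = 3*m^5 + 6*m^4 - 57*m^3 - 96*m^2 + 144*m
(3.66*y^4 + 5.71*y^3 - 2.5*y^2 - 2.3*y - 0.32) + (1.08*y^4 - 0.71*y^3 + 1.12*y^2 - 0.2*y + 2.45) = 4.74*y^4 + 5.0*y^3 - 1.38*y^2 - 2.5*y + 2.13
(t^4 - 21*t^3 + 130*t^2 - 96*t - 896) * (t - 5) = t^5 - 26*t^4 + 235*t^3 - 746*t^2 - 416*t + 4480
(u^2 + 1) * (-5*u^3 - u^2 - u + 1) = -5*u^5 - u^4 - 6*u^3 - u + 1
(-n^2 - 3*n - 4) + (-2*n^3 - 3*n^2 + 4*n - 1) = -2*n^3 - 4*n^2 + n - 5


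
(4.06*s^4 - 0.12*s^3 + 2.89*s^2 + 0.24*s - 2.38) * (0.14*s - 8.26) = 0.5684*s^5 - 33.5524*s^4 + 1.3958*s^3 - 23.8378*s^2 - 2.3156*s + 19.6588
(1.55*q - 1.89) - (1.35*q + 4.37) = 0.2*q - 6.26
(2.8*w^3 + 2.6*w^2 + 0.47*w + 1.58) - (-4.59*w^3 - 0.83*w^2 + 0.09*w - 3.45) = 7.39*w^3 + 3.43*w^2 + 0.38*w + 5.03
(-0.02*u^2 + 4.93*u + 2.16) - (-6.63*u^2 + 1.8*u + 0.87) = 6.61*u^2 + 3.13*u + 1.29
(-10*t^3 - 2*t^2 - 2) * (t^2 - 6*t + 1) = -10*t^5 + 58*t^4 + 2*t^3 - 4*t^2 + 12*t - 2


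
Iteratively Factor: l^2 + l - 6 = (l + 3)*(l - 2)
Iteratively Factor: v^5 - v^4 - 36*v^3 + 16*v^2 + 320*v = (v - 4)*(v^4 + 3*v^3 - 24*v^2 - 80*v) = (v - 4)*(v + 4)*(v^3 - v^2 - 20*v) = (v - 5)*(v - 4)*(v + 4)*(v^2 + 4*v) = (v - 5)*(v - 4)*(v + 4)^2*(v)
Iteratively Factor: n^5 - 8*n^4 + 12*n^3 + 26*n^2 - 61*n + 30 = (n + 2)*(n^4 - 10*n^3 + 32*n^2 - 38*n + 15) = (n - 3)*(n + 2)*(n^3 - 7*n^2 + 11*n - 5) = (n - 5)*(n - 3)*(n + 2)*(n^2 - 2*n + 1) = (n - 5)*(n - 3)*(n - 1)*(n + 2)*(n - 1)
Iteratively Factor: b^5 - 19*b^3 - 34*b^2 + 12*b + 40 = (b - 1)*(b^4 + b^3 - 18*b^2 - 52*b - 40) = (b - 1)*(b + 2)*(b^3 - b^2 - 16*b - 20) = (b - 1)*(b + 2)^2*(b^2 - 3*b - 10) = (b - 1)*(b + 2)^3*(b - 5)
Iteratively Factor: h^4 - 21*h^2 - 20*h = (h)*(h^3 - 21*h - 20) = h*(h + 1)*(h^2 - h - 20) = h*(h + 1)*(h + 4)*(h - 5)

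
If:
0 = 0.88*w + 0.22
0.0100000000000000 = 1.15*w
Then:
No Solution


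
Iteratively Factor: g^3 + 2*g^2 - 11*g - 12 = (g - 3)*(g^2 + 5*g + 4) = (g - 3)*(g + 1)*(g + 4)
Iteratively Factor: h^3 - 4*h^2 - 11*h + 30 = (h + 3)*(h^2 - 7*h + 10) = (h - 2)*(h + 3)*(h - 5)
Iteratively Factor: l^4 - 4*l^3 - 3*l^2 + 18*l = (l + 2)*(l^3 - 6*l^2 + 9*l) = (l - 3)*(l + 2)*(l^2 - 3*l) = l*(l - 3)*(l + 2)*(l - 3)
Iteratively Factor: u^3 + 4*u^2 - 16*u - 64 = (u + 4)*(u^2 - 16) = (u + 4)^2*(u - 4)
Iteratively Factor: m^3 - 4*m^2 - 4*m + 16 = (m + 2)*(m^2 - 6*m + 8) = (m - 2)*(m + 2)*(m - 4)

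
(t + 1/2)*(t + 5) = t^2 + 11*t/2 + 5/2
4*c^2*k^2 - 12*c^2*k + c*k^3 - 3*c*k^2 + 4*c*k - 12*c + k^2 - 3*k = (4*c + k)*(k - 3)*(c*k + 1)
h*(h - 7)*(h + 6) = h^3 - h^2 - 42*h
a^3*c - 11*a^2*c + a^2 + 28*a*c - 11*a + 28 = (a - 7)*(a - 4)*(a*c + 1)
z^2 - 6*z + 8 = (z - 4)*(z - 2)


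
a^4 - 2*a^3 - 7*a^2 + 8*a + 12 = (a - 3)*(a - 2)*(a + 1)*(a + 2)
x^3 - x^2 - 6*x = x*(x - 3)*(x + 2)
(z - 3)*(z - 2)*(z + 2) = z^3 - 3*z^2 - 4*z + 12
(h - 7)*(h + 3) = h^2 - 4*h - 21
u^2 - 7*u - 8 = (u - 8)*(u + 1)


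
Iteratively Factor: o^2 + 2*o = (o)*(o + 2)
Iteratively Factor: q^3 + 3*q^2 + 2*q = (q)*(q^2 + 3*q + 2) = q*(q + 1)*(q + 2)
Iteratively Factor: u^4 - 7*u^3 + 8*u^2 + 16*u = (u - 4)*(u^3 - 3*u^2 - 4*u) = (u - 4)*(u + 1)*(u^2 - 4*u) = u*(u - 4)*(u + 1)*(u - 4)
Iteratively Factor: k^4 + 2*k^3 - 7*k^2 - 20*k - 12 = (k - 3)*(k^3 + 5*k^2 + 8*k + 4) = (k - 3)*(k + 2)*(k^2 + 3*k + 2) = (k - 3)*(k + 2)^2*(k + 1)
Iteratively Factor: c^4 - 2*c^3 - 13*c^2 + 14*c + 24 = (c - 4)*(c^3 + 2*c^2 - 5*c - 6) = (c - 4)*(c + 1)*(c^2 + c - 6) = (c - 4)*(c + 1)*(c + 3)*(c - 2)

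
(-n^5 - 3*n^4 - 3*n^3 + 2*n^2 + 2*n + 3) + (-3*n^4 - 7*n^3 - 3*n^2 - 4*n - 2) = -n^5 - 6*n^4 - 10*n^3 - n^2 - 2*n + 1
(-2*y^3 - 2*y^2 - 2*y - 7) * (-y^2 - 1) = 2*y^5 + 2*y^4 + 4*y^3 + 9*y^2 + 2*y + 7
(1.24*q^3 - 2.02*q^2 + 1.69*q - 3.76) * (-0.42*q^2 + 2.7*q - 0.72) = -0.5208*q^5 + 4.1964*q^4 - 7.0566*q^3 + 7.5966*q^2 - 11.3688*q + 2.7072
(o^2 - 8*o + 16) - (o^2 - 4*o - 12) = 28 - 4*o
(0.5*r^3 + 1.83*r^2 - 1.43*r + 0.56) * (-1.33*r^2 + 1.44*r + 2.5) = -0.665*r^5 - 1.7139*r^4 + 5.7871*r^3 + 1.771*r^2 - 2.7686*r + 1.4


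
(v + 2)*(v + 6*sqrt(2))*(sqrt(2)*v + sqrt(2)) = sqrt(2)*v^3 + 3*sqrt(2)*v^2 + 12*v^2 + 2*sqrt(2)*v + 36*v + 24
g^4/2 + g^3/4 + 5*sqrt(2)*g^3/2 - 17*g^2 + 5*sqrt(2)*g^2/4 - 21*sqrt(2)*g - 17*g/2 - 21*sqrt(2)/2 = (g/2 + sqrt(2)/2)*(g + 1/2)*(g - 3*sqrt(2))*(g + 7*sqrt(2))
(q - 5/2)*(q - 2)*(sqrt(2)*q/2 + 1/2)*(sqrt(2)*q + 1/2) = q^4 - 9*q^3/2 + 3*sqrt(2)*q^3/4 - 27*sqrt(2)*q^2/8 + 21*q^2/4 - 9*q/8 + 15*sqrt(2)*q/4 + 5/4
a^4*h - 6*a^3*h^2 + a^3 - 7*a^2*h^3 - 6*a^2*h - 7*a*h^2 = a*(a - 7*h)*(a + h)*(a*h + 1)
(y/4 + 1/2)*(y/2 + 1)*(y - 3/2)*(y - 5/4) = y^4/8 + 5*y^3/32 - 41*y^2/64 - 7*y/16 + 15/16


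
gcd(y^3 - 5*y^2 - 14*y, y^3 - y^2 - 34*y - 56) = y^2 - 5*y - 14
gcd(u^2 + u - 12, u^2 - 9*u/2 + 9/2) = u - 3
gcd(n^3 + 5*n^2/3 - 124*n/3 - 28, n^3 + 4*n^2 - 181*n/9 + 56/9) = n + 7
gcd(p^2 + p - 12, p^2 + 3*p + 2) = 1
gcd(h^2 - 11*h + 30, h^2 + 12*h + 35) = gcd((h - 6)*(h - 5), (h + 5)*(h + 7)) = 1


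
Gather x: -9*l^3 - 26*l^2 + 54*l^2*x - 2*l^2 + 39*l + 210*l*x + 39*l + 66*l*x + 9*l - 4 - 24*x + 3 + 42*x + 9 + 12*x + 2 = -9*l^3 - 28*l^2 + 87*l + x*(54*l^2 + 276*l + 30) + 10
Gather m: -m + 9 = 9 - m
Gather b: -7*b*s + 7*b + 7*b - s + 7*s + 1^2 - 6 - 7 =b*(14 - 7*s) + 6*s - 12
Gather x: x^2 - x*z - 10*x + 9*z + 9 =x^2 + x*(-z - 10) + 9*z + 9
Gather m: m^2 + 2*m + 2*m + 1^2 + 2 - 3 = m^2 + 4*m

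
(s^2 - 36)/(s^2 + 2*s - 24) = (s - 6)/(s - 4)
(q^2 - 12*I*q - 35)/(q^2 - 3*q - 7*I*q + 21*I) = (q - 5*I)/(q - 3)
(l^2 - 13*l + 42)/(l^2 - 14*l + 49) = (l - 6)/(l - 7)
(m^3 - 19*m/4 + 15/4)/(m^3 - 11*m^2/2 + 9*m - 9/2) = (m + 5/2)/(m - 3)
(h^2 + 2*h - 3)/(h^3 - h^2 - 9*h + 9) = 1/(h - 3)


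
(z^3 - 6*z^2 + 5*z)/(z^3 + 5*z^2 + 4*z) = (z^2 - 6*z + 5)/(z^2 + 5*z + 4)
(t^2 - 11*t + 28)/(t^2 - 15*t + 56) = (t - 4)/(t - 8)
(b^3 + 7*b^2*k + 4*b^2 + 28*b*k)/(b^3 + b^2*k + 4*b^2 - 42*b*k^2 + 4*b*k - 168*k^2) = b/(b - 6*k)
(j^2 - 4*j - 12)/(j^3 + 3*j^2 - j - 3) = (j^2 - 4*j - 12)/(j^3 + 3*j^2 - j - 3)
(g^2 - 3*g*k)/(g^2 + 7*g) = (g - 3*k)/(g + 7)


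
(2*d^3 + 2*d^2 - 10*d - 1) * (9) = 18*d^3 + 18*d^2 - 90*d - 9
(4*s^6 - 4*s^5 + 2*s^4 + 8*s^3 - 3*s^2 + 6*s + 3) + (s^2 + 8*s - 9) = 4*s^6 - 4*s^5 + 2*s^4 + 8*s^3 - 2*s^2 + 14*s - 6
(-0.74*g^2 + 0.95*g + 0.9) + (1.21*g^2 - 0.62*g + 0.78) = 0.47*g^2 + 0.33*g + 1.68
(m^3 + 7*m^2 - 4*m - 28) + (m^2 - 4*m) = m^3 + 8*m^2 - 8*m - 28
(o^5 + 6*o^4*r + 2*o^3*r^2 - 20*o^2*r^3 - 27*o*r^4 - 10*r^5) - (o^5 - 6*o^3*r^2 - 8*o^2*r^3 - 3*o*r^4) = 6*o^4*r + 8*o^3*r^2 - 12*o^2*r^3 - 24*o*r^4 - 10*r^5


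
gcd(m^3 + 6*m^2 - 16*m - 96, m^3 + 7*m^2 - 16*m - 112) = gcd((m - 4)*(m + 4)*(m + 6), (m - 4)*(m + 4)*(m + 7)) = m^2 - 16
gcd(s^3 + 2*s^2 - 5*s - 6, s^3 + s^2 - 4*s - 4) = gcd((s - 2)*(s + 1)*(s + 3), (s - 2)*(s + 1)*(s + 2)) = s^2 - s - 2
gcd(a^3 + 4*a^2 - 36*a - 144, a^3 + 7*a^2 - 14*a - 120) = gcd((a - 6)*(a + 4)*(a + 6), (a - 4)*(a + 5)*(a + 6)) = a + 6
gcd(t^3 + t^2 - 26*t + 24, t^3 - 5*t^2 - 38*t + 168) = t^2 + 2*t - 24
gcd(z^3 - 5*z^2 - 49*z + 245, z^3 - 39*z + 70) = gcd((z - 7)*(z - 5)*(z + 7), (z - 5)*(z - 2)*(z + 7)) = z^2 + 2*z - 35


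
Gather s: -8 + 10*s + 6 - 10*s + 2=0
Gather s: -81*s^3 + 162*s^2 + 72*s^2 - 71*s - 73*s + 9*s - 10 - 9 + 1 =-81*s^3 + 234*s^2 - 135*s - 18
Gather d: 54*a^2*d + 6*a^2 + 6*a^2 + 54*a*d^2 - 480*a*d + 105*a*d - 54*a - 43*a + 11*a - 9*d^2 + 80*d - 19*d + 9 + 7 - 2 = 12*a^2 - 86*a + d^2*(54*a - 9) + d*(54*a^2 - 375*a + 61) + 14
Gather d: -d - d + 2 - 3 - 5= -2*d - 6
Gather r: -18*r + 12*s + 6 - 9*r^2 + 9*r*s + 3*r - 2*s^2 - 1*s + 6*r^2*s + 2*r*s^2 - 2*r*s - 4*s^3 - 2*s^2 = r^2*(6*s - 9) + r*(2*s^2 + 7*s - 15) - 4*s^3 - 4*s^2 + 11*s + 6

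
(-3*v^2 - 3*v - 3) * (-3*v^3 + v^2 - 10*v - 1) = 9*v^5 + 6*v^4 + 36*v^3 + 30*v^2 + 33*v + 3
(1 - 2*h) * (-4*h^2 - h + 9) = 8*h^3 - 2*h^2 - 19*h + 9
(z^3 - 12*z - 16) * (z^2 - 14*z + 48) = z^5 - 14*z^4 + 36*z^3 + 152*z^2 - 352*z - 768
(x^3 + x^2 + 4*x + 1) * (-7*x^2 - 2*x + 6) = -7*x^5 - 9*x^4 - 24*x^3 - 9*x^2 + 22*x + 6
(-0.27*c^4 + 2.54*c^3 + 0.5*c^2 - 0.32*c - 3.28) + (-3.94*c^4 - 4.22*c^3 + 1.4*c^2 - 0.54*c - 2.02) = -4.21*c^4 - 1.68*c^3 + 1.9*c^2 - 0.86*c - 5.3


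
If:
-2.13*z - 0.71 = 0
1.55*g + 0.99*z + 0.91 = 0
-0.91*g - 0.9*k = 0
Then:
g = -0.37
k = 0.38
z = -0.33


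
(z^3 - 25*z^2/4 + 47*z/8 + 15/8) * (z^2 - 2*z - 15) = z^5 - 33*z^4/4 + 27*z^3/8 + 671*z^2/8 - 735*z/8 - 225/8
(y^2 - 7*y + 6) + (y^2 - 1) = 2*y^2 - 7*y + 5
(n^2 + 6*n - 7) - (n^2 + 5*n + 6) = n - 13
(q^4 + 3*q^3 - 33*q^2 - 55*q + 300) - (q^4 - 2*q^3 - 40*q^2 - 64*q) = 5*q^3 + 7*q^2 + 9*q + 300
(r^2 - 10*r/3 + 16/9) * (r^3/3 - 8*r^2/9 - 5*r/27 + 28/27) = r^5/3 - 2*r^4 + 91*r^3/27 + 2*r^2/27 - 920*r/243 + 448/243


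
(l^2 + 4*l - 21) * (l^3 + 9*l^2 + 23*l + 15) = l^5 + 13*l^4 + 38*l^3 - 82*l^2 - 423*l - 315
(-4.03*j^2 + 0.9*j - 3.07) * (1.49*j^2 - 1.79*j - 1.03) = -6.0047*j^4 + 8.5547*j^3 - 2.0344*j^2 + 4.5683*j + 3.1621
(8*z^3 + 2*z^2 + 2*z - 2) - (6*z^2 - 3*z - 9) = 8*z^3 - 4*z^2 + 5*z + 7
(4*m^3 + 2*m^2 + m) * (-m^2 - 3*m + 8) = -4*m^5 - 14*m^4 + 25*m^3 + 13*m^2 + 8*m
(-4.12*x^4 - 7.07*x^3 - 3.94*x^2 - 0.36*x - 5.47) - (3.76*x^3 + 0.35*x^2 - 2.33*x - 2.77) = -4.12*x^4 - 10.83*x^3 - 4.29*x^2 + 1.97*x - 2.7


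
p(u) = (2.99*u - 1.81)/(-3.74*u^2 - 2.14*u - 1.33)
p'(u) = (2.99*u - 1.81)*(7.48*u + 2.14)/(-3.74*u^2 - 2.14*u - 1.33)^2 + 2.99/(-3.74*u^2 - 2.14*u - 1.33) = (11.1826*u^2 - 13.5388*u - 7.8501)/(13.9876*u^4 + 16.0072*u^3 + 14.528*u^2 + 5.6924*u + 1.7689)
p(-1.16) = 1.36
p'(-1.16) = 1.52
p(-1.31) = 1.16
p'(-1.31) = 1.19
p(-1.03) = 1.58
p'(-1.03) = 1.88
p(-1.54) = 0.93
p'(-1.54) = 0.83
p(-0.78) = 2.14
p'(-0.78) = 2.54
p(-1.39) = 1.07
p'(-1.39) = 1.05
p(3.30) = -0.16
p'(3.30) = 0.03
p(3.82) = -0.15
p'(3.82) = 0.03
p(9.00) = -0.08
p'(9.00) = 0.01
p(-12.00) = 0.07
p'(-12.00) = 0.01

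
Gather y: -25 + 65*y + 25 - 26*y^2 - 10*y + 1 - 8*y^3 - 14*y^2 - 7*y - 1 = -8*y^3 - 40*y^2 + 48*y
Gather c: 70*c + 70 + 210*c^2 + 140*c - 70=210*c^2 + 210*c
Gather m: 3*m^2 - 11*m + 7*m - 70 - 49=3*m^2 - 4*m - 119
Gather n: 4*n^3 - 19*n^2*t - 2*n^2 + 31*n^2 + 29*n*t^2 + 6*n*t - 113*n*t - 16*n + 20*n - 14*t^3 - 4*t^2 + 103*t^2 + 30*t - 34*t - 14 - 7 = 4*n^3 + n^2*(29 - 19*t) + n*(29*t^2 - 107*t + 4) - 14*t^3 + 99*t^2 - 4*t - 21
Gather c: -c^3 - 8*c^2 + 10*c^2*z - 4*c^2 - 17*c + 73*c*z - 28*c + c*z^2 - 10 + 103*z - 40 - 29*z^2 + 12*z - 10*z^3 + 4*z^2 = -c^3 + c^2*(10*z - 12) + c*(z^2 + 73*z - 45) - 10*z^3 - 25*z^2 + 115*z - 50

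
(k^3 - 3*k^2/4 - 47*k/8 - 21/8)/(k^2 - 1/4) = (4*k^2 - 5*k - 21)/(2*(2*k - 1))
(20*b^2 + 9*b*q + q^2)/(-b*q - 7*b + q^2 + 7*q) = (20*b^2 + 9*b*q + q^2)/(-b*q - 7*b + q^2 + 7*q)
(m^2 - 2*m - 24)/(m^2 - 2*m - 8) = (-m^2 + 2*m + 24)/(-m^2 + 2*m + 8)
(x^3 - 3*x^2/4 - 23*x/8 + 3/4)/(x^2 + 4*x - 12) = (8*x^2 + 10*x - 3)/(8*(x + 6))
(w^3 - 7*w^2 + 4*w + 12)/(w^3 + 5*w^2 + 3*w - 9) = (w^3 - 7*w^2 + 4*w + 12)/(w^3 + 5*w^2 + 3*w - 9)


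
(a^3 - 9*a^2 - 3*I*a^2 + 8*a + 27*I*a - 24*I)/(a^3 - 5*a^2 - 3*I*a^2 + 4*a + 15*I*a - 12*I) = (a - 8)/(a - 4)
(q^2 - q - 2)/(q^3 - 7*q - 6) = (q - 2)/(q^2 - q - 6)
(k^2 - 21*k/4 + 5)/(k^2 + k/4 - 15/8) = 2*(k - 4)/(2*k + 3)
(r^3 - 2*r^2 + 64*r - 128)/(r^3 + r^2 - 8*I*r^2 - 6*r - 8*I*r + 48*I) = (r + 8*I)/(r + 3)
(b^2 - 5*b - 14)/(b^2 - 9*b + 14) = (b + 2)/(b - 2)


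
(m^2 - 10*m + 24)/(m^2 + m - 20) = (m - 6)/(m + 5)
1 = 1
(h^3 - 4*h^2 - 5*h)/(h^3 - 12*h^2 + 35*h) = (h + 1)/(h - 7)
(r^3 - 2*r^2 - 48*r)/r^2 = r - 2 - 48/r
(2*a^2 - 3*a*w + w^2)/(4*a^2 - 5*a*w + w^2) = (-2*a + w)/(-4*a + w)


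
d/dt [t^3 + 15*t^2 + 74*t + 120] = 3*t^2 + 30*t + 74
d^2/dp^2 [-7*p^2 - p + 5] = -14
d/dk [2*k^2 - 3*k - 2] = 4*k - 3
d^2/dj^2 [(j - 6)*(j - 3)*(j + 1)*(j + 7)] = 12*j^2 - 6*j - 94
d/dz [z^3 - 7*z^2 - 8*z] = 3*z^2 - 14*z - 8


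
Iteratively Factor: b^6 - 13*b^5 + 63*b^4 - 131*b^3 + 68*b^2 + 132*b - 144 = (b + 1)*(b^5 - 14*b^4 + 77*b^3 - 208*b^2 + 276*b - 144) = (b - 3)*(b + 1)*(b^4 - 11*b^3 + 44*b^2 - 76*b + 48) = (b - 3)^2*(b + 1)*(b^3 - 8*b^2 + 20*b - 16) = (b - 4)*(b - 3)^2*(b + 1)*(b^2 - 4*b + 4) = (b - 4)*(b - 3)^2*(b - 2)*(b + 1)*(b - 2)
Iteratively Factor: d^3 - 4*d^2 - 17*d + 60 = (d + 4)*(d^2 - 8*d + 15) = (d - 5)*(d + 4)*(d - 3)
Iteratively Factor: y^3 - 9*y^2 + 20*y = (y)*(y^2 - 9*y + 20) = y*(y - 5)*(y - 4)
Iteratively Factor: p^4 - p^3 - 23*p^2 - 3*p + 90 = (p + 3)*(p^3 - 4*p^2 - 11*p + 30) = (p - 2)*(p + 3)*(p^2 - 2*p - 15) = (p - 5)*(p - 2)*(p + 3)*(p + 3)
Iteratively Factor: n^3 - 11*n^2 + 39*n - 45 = (n - 5)*(n^2 - 6*n + 9) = (n - 5)*(n - 3)*(n - 3)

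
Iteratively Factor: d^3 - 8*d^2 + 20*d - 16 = (d - 4)*(d^2 - 4*d + 4) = (d - 4)*(d - 2)*(d - 2)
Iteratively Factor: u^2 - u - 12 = (u - 4)*(u + 3)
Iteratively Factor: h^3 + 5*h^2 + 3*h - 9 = (h + 3)*(h^2 + 2*h - 3) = (h + 3)^2*(h - 1)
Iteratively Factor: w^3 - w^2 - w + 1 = (w - 1)*(w^2 - 1) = (w - 1)^2*(w + 1)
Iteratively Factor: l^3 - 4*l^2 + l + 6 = (l - 3)*(l^2 - l - 2) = (l - 3)*(l - 2)*(l + 1)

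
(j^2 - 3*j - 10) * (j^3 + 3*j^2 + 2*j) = j^5 - 17*j^3 - 36*j^2 - 20*j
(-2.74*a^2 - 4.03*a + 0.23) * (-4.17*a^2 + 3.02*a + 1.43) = 11.4258*a^4 + 8.5303*a^3 - 17.0479*a^2 - 5.0683*a + 0.3289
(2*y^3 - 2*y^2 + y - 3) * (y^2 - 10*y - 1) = 2*y^5 - 22*y^4 + 19*y^3 - 11*y^2 + 29*y + 3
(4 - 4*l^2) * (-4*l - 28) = 16*l^3 + 112*l^2 - 16*l - 112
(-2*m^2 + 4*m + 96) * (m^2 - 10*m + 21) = -2*m^4 + 24*m^3 + 14*m^2 - 876*m + 2016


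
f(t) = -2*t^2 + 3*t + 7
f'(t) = 3 - 4*t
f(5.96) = -46.16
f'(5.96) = -20.84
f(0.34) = 7.79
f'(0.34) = 1.64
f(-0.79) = 3.38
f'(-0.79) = 6.16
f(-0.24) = 6.16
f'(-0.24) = 3.96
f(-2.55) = -13.66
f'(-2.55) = 13.20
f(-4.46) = -46.16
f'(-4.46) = 20.84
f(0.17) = 7.45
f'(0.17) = 2.32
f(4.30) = -17.08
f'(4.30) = -14.20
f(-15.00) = -488.00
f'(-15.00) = 63.00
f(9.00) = -128.00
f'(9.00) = -33.00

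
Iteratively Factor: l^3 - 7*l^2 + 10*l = (l - 2)*(l^2 - 5*l) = (l - 5)*(l - 2)*(l)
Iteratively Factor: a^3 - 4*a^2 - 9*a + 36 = (a - 3)*(a^2 - a - 12) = (a - 4)*(a - 3)*(a + 3)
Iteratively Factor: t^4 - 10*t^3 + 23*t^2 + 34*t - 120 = (t - 3)*(t^3 - 7*t^2 + 2*t + 40) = (t - 4)*(t - 3)*(t^2 - 3*t - 10) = (t - 4)*(t - 3)*(t + 2)*(t - 5)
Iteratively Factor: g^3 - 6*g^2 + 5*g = (g)*(g^2 - 6*g + 5) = g*(g - 5)*(g - 1)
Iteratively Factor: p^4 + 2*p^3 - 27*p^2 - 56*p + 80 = (p + 4)*(p^3 - 2*p^2 - 19*p + 20) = (p - 1)*(p + 4)*(p^2 - p - 20) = (p - 5)*(p - 1)*(p + 4)*(p + 4)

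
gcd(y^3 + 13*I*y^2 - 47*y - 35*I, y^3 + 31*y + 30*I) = y^2 + 6*I*y - 5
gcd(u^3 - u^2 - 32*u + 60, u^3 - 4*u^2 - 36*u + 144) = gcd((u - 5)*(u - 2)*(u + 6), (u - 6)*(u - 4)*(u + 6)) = u + 6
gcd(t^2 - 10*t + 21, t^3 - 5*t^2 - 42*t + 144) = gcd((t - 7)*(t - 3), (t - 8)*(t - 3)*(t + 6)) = t - 3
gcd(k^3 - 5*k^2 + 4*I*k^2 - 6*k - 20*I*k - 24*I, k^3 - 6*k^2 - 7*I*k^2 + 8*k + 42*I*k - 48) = k - 6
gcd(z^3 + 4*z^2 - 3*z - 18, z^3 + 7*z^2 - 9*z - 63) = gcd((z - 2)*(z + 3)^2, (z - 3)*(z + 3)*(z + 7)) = z + 3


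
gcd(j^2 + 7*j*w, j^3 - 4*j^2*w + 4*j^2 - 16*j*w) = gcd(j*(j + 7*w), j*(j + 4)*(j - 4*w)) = j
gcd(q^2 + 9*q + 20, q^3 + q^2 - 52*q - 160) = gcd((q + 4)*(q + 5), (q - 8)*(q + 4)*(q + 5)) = q^2 + 9*q + 20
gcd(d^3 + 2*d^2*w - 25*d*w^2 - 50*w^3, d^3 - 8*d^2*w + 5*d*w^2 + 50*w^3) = -d^2 + 3*d*w + 10*w^2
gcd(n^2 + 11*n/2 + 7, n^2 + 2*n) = n + 2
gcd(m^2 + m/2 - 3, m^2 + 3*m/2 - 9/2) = m - 3/2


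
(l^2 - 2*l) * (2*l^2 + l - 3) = 2*l^4 - 3*l^3 - 5*l^2 + 6*l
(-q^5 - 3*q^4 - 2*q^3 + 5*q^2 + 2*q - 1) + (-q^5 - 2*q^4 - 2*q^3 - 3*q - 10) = -2*q^5 - 5*q^4 - 4*q^3 + 5*q^2 - q - 11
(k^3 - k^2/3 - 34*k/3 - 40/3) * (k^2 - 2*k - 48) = k^5 - 7*k^4/3 - 176*k^3/3 + 76*k^2/3 + 1712*k/3 + 640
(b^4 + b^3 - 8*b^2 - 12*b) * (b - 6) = b^5 - 5*b^4 - 14*b^3 + 36*b^2 + 72*b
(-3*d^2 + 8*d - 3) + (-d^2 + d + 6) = -4*d^2 + 9*d + 3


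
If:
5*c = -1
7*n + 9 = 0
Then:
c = -1/5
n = -9/7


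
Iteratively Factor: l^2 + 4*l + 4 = (l + 2)*(l + 2)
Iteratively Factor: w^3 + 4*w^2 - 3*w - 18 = (w - 2)*(w^2 + 6*w + 9) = (w - 2)*(w + 3)*(w + 3)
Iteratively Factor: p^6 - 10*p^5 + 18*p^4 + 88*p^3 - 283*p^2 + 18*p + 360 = (p - 3)*(p^5 - 7*p^4 - 3*p^3 + 79*p^2 - 46*p - 120) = (p - 3)*(p - 2)*(p^4 - 5*p^3 - 13*p^2 + 53*p + 60) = (p - 3)*(p - 2)*(p + 1)*(p^3 - 6*p^2 - 7*p + 60) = (p - 5)*(p - 3)*(p - 2)*(p + 1)*(p^2 - p - 12) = (p - 5)*(p - 3)*(p - 2)*(p + 1)*(p + 3)*(p - 4)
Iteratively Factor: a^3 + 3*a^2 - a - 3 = (a + 1)*(a^2 + 2*a - 3) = (a + 1)*(a + 3)*(a - 1)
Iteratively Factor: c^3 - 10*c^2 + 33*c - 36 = (c - 3)*(c^2 - 7*c + 12) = (c - 4)*(c - 3)*(c - 3)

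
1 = 1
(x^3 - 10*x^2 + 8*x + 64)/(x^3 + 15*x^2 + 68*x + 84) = (x^2 - 12*x + 32)/(x^2 + 13*x + 42)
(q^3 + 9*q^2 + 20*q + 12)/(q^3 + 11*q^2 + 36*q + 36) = (q + 1)/(q + 3)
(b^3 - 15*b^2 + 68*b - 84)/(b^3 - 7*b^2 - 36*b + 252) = (b - 2)/(b + 6)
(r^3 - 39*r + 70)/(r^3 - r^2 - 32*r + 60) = (r + 7)/(r + 6)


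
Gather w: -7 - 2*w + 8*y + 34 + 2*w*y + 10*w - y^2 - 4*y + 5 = w*(2*y + 8) - y^2 + 4*y + 32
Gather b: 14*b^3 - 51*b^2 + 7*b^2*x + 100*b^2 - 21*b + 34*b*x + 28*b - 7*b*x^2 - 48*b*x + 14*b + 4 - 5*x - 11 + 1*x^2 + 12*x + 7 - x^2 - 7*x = 14*b^3 + b^2*(7*x + 49) + b*(-7*x^2 - 14*x + 21)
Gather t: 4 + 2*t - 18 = 2*t - 14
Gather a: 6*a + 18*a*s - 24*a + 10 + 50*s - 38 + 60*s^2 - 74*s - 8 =a*(18*s - 18) + 60*s^2 - 24*s - 36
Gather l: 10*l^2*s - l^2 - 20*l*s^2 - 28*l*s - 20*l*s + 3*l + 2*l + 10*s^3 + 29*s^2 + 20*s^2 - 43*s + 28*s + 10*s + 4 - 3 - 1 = l^2*(10*s - 1) + l*(-20*s^2 - 48*s + 5) + 10*s^3 + 49*s^2 - 5*s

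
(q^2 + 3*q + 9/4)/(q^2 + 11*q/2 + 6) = (q + 3/2)/(q + 4)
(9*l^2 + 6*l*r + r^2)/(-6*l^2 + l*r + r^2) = (3*l + r)/(-2*l + r)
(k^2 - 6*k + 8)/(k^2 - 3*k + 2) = (k - 4)/(k - 1)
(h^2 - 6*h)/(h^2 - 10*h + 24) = h/(h - 4)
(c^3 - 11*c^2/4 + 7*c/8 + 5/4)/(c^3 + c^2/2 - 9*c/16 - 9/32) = 4*(4*c^2 - 13*c + 10)/(16*c^2 - 9)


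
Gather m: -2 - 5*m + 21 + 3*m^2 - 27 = 3*m^2 - 5*m - 8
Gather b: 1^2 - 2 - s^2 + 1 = -s^2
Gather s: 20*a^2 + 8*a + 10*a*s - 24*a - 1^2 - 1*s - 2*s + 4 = 20*a^2 - 16*a + s*(10*a - 3) + 3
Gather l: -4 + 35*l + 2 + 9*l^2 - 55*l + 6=9*l^2 - 20*l + 4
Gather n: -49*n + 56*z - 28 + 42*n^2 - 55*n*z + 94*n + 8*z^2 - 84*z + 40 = 42*n^2 + n*(45 - 55*z) + 8*z^2 - 28*z + 12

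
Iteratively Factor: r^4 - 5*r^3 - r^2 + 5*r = (r)*(r^3 - 5*r^2 - r + 5) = r*(r - 5)*(r^2 - 1) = r*(r - 5)*(r + 1)*(r - 1)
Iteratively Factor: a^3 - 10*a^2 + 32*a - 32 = (a - 2)*(a^2 - 8*a + 16) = (a - 4)*(a - 2)*(a - 4)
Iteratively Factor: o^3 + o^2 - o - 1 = (o - 1)*(o^2 + 2*o + 1) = (o - 1)*(o + 1)*(o + 1)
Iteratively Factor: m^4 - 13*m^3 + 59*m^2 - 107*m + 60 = (m - 1)*(m^3 - 12*m^2 + 47*m - 60) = (m - 3)*(m - 1)*(m^2 - 9*m + 20) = (m - 5)*(m - 3)*(m - 1)*(m - 4)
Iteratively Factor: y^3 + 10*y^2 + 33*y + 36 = (y + 3)*(y^2 + 7*y + 12) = (y + 3)^2*(y + 4)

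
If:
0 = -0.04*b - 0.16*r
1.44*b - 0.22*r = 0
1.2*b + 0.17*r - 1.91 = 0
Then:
No Solution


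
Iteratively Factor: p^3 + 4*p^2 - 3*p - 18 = (p - 2)*(p^2 + 6*p + 9) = (p - 2)*(p + 3)*(p + 3)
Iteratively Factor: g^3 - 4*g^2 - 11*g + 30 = (g + 3)*(g^2 - 7*g + 10) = (g - 2)*(g + 3)*(g - 5)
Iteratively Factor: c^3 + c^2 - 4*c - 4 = (c - 2)*(c^2 + 3*c + 2) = (c - 2)*(c + 2)*(c + 1)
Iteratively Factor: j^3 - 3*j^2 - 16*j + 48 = (j - 4)*(j^2 + j - 12) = (j - 4)*(j + 4)*(j - 3)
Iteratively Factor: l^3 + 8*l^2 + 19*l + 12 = (l + 3)*(l^2 + 5*l + 4) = (l + 3)*(l + 4)*(l + 1)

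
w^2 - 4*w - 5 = (w - 5)*(w + 1)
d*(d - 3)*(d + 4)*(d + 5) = d^4 + 6*d^3 - 7*d^2 - 60*d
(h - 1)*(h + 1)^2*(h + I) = h^4 + h^3 + I*h^3 - h^2 + I*h^2 - h - I*h - I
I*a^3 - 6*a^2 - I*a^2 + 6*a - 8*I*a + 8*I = (a + 2*I)*(a + 4*I)*(I*a - I)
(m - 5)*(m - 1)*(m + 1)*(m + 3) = m^4 - 2*m^3 - 16*m^2 + 2*m + 15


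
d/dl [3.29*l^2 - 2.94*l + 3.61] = 6.58*l - 2.94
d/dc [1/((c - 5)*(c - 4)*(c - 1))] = (-(c - 5)*(c - 4) - (c - 5)*(c - 1) - (c - 4)*(c - 1))/((c - 5)^2*(c - 4)^2*(c - 1)^2)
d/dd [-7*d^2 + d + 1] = 1 - 14*d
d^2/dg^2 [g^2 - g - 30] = 2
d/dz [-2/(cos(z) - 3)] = -2*sin(z)/(cos(z) - 3)^2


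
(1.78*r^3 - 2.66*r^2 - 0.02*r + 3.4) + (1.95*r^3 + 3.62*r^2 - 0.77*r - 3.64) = 3.73*r^3 + 0.96*r^2 - 0.79*r - 0.24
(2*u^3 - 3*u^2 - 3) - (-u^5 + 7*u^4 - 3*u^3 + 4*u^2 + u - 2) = u^5 - 7*u^4 + 5*u^3 - 7*u^2 - u - 1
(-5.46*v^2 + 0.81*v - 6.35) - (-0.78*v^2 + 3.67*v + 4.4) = -4.68*v^2 - 2.86*v - 10.75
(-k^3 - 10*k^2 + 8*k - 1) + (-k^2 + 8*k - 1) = -k^3 - 11*k^2 + 16*k - 2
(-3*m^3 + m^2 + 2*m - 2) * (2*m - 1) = -6*m^4 + 5*m^3 + 3*m^2 - 6*m + 2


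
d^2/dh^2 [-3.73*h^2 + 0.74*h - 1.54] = -7.46000000000000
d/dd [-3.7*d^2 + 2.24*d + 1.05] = 2.24 - 7.4*d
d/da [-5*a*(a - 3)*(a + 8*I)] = -15*a^2 + a*(30 - 80*I) + 120*I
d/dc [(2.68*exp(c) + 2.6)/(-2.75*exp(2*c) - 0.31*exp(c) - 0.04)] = (7.37*exp(2*c) + 14.3*exp(c) + 0.6988)*exp(c)/(7.5625*exp(4*c) + 1.705*exp(3*c) + 0.3161*exp(2*c) + 0.0248*exp(c) + 0.0016)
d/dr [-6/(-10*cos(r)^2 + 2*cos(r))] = 3*(-sin(r)/cos(r)^2 + 10*tan(r))/(5*cos(r) - 1)^2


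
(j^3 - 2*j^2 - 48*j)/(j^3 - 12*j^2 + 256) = j*(j + 6)/(j^2 - 4*j - 32)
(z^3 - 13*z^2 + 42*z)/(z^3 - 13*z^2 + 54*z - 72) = z*(z - 7)/(z^2 - 7*z + 12)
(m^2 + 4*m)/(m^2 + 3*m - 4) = m/(m - 1)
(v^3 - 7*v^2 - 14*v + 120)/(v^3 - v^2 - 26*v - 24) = (v - 5)/(v + 1)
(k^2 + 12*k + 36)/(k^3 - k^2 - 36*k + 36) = (k + 6)/(k^2 - 7*k + 6)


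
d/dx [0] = 0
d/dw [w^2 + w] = 2*w + 1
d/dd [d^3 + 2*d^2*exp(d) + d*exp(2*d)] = 2*d^2*exp(d) + 3*d^2 + 2*d*exp(2*d) + 4*d*exp(d) + exp(2*d)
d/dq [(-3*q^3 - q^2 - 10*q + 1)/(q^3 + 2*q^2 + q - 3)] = (-5*q^4 + 14*q^3 + 43*q^2 + 2*q + 29)/(q^6 + 4*q^5 + 6*q^4 - 2*q^3 - 11*q^2 - 6*q + 9)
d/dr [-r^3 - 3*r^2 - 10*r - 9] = -3*r^2 - 6*r - 10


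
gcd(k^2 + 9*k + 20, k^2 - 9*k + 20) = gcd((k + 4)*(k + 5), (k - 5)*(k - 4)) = 1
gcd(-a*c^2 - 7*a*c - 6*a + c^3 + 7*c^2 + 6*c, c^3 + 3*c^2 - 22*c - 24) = c^2 + 7*c + 6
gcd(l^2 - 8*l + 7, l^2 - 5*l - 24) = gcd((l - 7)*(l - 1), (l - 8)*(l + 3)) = 1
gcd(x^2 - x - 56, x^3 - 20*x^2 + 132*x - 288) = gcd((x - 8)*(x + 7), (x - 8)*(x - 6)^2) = x - 8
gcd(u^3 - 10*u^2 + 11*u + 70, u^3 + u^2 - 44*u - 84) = u^2 - 5*u - 14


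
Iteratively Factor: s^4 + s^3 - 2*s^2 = (s)*(s^3 + s^2 - 2*s) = s*(s + 2)*(s^2 - s) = s^2*(s + 2)*(s - 1)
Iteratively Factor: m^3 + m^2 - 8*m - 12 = (m + 2)*(m^2 - m - 6) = (m + 2)^2*(m - 3)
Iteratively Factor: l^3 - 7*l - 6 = (l + 1)*(l^2 - l - 6) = (l - 3)*(l + 1)*(l + 2)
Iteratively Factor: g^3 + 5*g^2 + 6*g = (g + 3)*(g^2 + 2*g) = (g + 2)*(g + 3)*(g)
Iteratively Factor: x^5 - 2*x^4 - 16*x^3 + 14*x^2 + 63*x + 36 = (x + 1)*(x^4 - 3*x^3 - 13*x^2 + 27*x + 36) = (x - 3)*(x + 1)*(x^3 - 13*x - 12) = (x - 3)*(x + 1)^2*(x^2 - x - 12) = (x - 4)*(x - 3)*(x + 1)^2*(x + 3)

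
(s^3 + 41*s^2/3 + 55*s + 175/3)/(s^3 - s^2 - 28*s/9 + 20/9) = 3*(s^2 + 12*s + 35)/(3*s^2 - 8*s + 4)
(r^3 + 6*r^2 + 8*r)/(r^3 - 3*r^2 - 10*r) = (r + 4)/(r - 5)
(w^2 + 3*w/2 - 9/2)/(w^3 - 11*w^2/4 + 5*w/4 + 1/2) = 2*(2*w^2 + 3*w - 9)/(4*w^3 - 11*w^2 + 5*w + 2)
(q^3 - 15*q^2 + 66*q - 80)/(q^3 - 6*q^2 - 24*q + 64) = (q - 5)/(q + 4)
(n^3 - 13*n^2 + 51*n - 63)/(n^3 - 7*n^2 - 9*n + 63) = (n - 3)/(n + 3)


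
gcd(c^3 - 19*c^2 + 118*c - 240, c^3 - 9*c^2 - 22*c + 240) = c^2 - 14*c + 48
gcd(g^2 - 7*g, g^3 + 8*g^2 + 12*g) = g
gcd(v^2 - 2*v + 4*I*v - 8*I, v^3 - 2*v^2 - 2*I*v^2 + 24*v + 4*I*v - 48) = v^2 + v*(-2 + 4*I) - 8*I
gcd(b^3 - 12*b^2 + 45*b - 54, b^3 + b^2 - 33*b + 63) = b^2 - 6*b + 9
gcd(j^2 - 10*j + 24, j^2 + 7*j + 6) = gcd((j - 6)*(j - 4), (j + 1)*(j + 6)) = 1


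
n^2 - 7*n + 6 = (n - 6)*(n - 1)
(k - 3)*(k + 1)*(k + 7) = k^3 + 5*k^2 - 17*k - 21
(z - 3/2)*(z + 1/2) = z^2 - z - 3/4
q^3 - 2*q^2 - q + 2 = (q - 2)*(q - 1)*(q + 1)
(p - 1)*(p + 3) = p^2 + 2*p - 3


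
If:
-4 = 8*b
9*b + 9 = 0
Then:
No Solution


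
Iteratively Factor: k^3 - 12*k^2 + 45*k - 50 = (k - 5)*(k^2 - 7*k + 10) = (k - 5)^2*(k - 2)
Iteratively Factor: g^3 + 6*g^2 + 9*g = (g + 3)*(g^2 + 3*g) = g*(g + 3)*(g + 3)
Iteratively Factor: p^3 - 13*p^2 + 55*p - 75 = (p - 5)*(p^2 - 8*p + 15) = (p - 5)^2*(p - 3)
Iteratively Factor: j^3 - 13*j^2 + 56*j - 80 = (j - 5)*(j^2 - 8*j + 16) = (j - 5)*(j - 4)*(j - 4)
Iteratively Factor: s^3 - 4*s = (s - 2)*(s^2 + 2*s) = (s - 2)*(s + 2)*(s)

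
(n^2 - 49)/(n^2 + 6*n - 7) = (n - 7)/(n - 1)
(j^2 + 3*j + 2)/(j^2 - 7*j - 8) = (j + 2)/(j - 8)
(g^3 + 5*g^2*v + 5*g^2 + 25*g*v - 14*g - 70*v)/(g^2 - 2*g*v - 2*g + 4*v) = (-g^2 - 5*g*v - 7*g - 35*v)/(-g + 2*v)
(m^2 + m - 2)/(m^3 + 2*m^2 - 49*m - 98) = (m - 1)/(m^2 - 49)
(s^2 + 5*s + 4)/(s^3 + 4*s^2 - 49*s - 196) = (s + 1)/(s^2 - 49)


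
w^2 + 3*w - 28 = (w - 4)*(w + 7)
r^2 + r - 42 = (r - 6)*(r + 7)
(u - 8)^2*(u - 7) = u^3 - 23*u^2 + 176*u - 448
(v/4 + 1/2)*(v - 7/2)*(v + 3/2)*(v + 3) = v^4/4 + 3*v^3/4 - 37*v^2/16 - 153*v/16 - 63/8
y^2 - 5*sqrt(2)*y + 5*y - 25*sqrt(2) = (y + 5)*(y - 5*sqrt(2))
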